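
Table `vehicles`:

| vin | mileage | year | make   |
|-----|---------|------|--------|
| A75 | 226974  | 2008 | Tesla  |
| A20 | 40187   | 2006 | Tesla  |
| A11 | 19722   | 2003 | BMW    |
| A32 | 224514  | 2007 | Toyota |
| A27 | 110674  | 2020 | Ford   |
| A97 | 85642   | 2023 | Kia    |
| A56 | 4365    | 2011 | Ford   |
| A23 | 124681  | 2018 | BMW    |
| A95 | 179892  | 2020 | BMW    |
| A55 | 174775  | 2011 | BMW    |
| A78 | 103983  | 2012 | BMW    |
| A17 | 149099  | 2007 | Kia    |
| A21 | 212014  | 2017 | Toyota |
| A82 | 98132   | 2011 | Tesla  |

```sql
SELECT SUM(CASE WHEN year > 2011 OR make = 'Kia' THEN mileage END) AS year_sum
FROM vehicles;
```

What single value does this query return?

vin=A75: ✗
vin=A20: ✗
vin=A11: ✗
vin=A32: ✗
vin=A27: ✓ → 110674
vin=A97: ✓ → 85642
vin=A56: ✗
vin=A23: ✓ → 124681
vin=A95: ✓ → 179892
vin=A55: ✗
vin=A78: ✓ → 103983
vin=A17: ✓ → 149099
vin=A21: ✓ → 212014
vin=A82: ✗
year_sum = 110674 + 85642 + 124681 + 179892 + 103983 + 149099 + 212014 = 965985

965985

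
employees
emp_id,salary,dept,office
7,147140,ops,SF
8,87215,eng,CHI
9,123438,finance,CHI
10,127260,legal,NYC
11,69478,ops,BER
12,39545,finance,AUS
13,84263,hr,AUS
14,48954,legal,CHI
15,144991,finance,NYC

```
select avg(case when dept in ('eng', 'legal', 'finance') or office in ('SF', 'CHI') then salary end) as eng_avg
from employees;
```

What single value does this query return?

102649

emp_id=7: ✓ → 147140
emp_id=8: ✓ → 87215
emp_id=9: ✓ → 123438
emp_id=10: ✓ → 127260
emp_id=11: ✗
emp_id=12: ✓ → 39545
emp_id=13: ✗
emp_id=14: ✓ → 48954
emp_id=15: ✓ → 144991
eng_avg = (147140 + 87215 + 123438 + 127260 + 39545 + 48954 + 144991) / 7 = 102649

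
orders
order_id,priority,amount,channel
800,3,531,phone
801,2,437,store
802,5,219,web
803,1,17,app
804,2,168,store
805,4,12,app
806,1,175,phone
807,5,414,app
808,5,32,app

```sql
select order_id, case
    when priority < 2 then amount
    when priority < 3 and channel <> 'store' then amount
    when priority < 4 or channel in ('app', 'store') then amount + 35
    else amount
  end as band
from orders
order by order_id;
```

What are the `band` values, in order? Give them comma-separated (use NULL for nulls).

566, 472, 219, 17, 203, 47, 175, 449, 67

order_id=800: priority < 4 or channel in ('app', 'store') → 566
order_id=801: priority < 4 or channel in ('app', 'store') → 472
order_id=802: ELSE → 219
order_id=803: priority < 2 → 17
order_id=804: priority < 4 or channel in ('app', 'store') → 203
order_id=805: priority < 4 or channel in ('app', 'store') → 47
order_id=806: priority < 2 → 175
order_id=807: priority < 4 or channel in ('app', 'store') → 449
order_id=808: priority < 4 or channel in ('app', 'store') → 67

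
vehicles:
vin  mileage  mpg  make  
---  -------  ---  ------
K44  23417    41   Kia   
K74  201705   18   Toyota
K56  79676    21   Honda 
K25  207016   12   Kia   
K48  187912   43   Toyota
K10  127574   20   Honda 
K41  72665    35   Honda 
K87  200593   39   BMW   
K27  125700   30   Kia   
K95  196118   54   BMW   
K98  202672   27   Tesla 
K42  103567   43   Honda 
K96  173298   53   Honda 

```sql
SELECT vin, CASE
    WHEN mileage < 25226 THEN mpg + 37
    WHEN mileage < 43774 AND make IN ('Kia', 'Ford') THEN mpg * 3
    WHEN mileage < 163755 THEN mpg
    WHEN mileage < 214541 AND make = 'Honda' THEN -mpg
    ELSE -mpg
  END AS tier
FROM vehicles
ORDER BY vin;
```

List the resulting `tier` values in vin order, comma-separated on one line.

vin=K10: mileage < 163755 → 20
vin=K25: ELSE → -12
vin=K27: mileage < 163755 → 30
vin=K41: mileage < 163755 → 35
vin=K42: mileage < 163755 → 43
vin=K44: mileage < 25226 → 78
vin=K48: ELSE → -43
vin=K56: mileage < 163755 → 21
vin=K74: ELSE → -18
vin=K87: ELSE → -39
vin=K95: ELSE → -54
vin=K96: mileage < 214541 AND make = 'Honda' → -53
vin=K98: ELSE → -27

20, -12, 30, 35, 43, 78, -43, 21, -18, -39, -54, -53, -27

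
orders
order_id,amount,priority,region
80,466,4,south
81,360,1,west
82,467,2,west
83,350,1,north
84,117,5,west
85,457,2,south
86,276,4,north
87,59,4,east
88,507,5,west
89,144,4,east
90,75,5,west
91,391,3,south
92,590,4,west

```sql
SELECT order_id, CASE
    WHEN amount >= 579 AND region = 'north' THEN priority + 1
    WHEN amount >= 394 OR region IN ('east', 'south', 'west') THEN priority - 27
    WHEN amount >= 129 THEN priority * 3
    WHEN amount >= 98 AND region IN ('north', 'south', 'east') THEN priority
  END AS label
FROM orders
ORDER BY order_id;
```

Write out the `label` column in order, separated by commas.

order_id=80: amount >= 394 OR region IN ('east', 'south', 'west') → -23
order_id=81: amount >= 394 OR region IN ('east', 'south', 'west') → -26
order_id=82: amount >= 394 OR region IN ('east', 'south', 'west') → -25
order_id=83: amount >= 129 → 3
order_id=84: amount >= 394 OR region IN ('east', 'south', 'west') → -22
order_id=85: amount >= 394 OR region IN ('east', 'south', 'west') → -25
order_id=86: amount >= 129 → 12
order_id=87: amount >= 394 OR region IN ('east', 'south', 'west') → -23
order_id=88: amount >= 394 OR region IN ('east', 'south', 'west') → -22
order_id=89: amount >= 394 OR region IN ('east', 'south', 'west') → -23
order_id=90: amount >= 394 OR region IN ('east', 'south', 'west') → -22
order_id=91: amount >= 394 OR region IN ('east', 'south', 'west') → -24
order_id=92: amount >= 394 OR region IN ('east', 'south', 'west') → -23

-23, -26, -25, 3, -22, -25, 12, -23, -22, -23, -22, -24, -23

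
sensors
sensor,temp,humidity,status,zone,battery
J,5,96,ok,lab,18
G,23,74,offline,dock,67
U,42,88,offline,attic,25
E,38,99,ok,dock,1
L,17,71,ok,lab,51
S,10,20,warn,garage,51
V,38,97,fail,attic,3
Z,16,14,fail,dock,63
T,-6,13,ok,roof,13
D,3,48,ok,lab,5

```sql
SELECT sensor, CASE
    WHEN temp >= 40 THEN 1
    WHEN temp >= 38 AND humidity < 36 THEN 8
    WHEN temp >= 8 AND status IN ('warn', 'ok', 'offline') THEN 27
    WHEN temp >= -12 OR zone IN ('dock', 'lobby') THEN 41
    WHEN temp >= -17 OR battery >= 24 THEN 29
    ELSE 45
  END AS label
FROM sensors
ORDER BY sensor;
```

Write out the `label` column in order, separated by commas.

sensor=D: temp >= -12 OR zone IN ('dock', 'lobby') → 41
sensor=E: temp >= 8 AND status IN ('warn', 'ok', 'offline') → 27
sensor=G: temp >= 8 AND status IN ('warn', 'ok', 'offline') → 27
sensor=J: temp >= -12 OR zone IN ('dock', 'lobby') → 41
sensor=L: temp >= 8 AND status IN ('warn', 'ok', 'offline') → 27
sensor=S: temp >= 8 AND status IN ('warn', 'ok', 'offline') → 27
sensor=T: temp >= -12 OR zone IN ('dock', 'lobby') → 41
sensor=U: temp >= 40 → 1
sensor=V: temp >= -12 OR zone IN ('dock', 'lobby') → 41
sensor=Z: temp >= -12 OR zone IN ('dock', 'lobby') → 41

41, 27, 27, 41, 27, 27, 41, 1, 41, 41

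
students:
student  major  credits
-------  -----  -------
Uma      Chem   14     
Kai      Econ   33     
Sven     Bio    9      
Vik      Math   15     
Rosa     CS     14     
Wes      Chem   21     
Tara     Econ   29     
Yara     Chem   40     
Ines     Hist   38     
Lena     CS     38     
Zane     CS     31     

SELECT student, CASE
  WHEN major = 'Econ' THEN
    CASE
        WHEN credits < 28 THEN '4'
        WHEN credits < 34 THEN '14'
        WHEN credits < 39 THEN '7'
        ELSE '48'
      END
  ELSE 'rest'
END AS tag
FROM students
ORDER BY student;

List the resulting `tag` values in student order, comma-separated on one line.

student=Ines: major='Hist' → outer ELSE → rest
student=Kai: major='Econ' → inner[credits < 34] → 14
student=Lena: major='CS' → outer ELSE → rest
student=Rosa: major='CS' → outer ELSE → rest
student=Sven: major='Bio' → outer ELSE → rest
student=Tara: major='Econ' → inner[credits < 34] → 14
student=Uma: major='Chem' → outer ELSE → rest
student=Vik: major='Math' → outer ELSE → rest
student=Wes: major='Chem' → outer ELSE → rest
student=Yara: major='Chem' → outer ELSE → rest
student=Zane: major='CS' → outer ELSE → rest

rest, 14, rest, rest, rest, 14, rest, rest, rest, rest, rest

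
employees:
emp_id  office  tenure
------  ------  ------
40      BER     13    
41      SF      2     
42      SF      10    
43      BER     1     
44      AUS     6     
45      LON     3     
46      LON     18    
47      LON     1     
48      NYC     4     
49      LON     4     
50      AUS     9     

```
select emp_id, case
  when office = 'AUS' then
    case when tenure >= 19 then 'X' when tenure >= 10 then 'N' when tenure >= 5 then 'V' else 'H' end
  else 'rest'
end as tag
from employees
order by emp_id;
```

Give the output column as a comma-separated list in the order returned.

emp_id=40: office='BER' → outer ELSE → rest
emp_id=41: office='SF' → outer ELSE → rest
emp_id=42: office='SF' → outer ELSE → rest
emp_id=43: office='BER' → outer ELSE → rest
emp_id=44: office='AUS' → inner[tenure >= 5] → V
emp_id=45: office='LON' → outer ELSE → rest
emp_id=46: office='LON' → outer ELSE → rest
emp_id=47: office='LON' → outer ELSE → rest
emp_id=48: office='NYC' → outer ELSE → rest
emp_id=49: office='LON' → outer ELSE → rest
emp_id=50: office='AUS' → inner[tenure >= 5] → V

rest, rest, rest, rest, V, rest, rest, rest, rest, rest, V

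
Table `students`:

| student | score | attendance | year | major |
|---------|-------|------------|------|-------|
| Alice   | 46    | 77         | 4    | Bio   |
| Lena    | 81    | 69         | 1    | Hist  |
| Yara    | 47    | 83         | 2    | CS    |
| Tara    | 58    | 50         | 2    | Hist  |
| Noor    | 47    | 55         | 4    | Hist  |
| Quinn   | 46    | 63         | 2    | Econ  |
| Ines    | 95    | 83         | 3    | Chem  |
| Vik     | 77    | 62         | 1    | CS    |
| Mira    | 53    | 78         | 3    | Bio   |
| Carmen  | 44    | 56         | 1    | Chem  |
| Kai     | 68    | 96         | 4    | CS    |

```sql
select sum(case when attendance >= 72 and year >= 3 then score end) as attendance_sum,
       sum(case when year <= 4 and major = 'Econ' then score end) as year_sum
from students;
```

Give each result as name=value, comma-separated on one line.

[attendance_sum: attendance >= 72 and year >= 3]
student=Alice: ✓ → 46
student=Lena: ✗
student=Yara: ✗
student=Tara: ✗
student=Noor: ✗
student=Quinn: ✗
student=Ines: ✓ → 95
student=Vik: ✗
student=Mira: ✓ → 53
student=Carmen: ✗
student=Kai: ✓ → 68
attendance_sum = 46 + 95 + 53 + 68 = 262
—
[year_sum: year <= 4 and major = 'Econ']
student=Alice: ✗
student=Lena: ✗
student=Yara: ✗
student=Tara: ✗
student=Noor: ✗
student=Quinn: ✓ → 46
student=Ines: ✗
student=Vik: ✗
student=Mira: ✗
student=Carmen: ✗
student=Kai: ✗
year_sum = 46

attendance_sum=262, year_sum=46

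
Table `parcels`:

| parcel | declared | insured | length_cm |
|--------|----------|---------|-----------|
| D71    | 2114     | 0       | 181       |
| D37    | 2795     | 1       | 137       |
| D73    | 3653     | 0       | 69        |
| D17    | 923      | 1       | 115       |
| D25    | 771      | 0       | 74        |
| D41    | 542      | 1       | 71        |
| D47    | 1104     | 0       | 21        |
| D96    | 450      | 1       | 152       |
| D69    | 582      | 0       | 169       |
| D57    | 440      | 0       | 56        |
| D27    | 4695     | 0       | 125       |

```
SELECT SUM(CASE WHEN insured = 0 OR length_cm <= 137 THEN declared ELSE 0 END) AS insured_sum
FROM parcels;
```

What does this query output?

17619

parcel=D71: ✓ → 2114
parcel=D37: ✓ → 2795
parcel=D73: ✓ → 3653
parcel=D17: ✓ → 923
parcel=D25: ✓ → 771
parcel=D41: ✓ → 542
parcel=D47: ✓ → 1104
parcel=D96: ✗
parcel=D69: ✓ → 582
parcel=D57: ✓ → 440
parcel=D27: ✓ → 4695
insured_sum = 2114 + 2795 + 3653 + 923 + 771 + 542 + 1104 + 582 + 440 + 4695 = 17619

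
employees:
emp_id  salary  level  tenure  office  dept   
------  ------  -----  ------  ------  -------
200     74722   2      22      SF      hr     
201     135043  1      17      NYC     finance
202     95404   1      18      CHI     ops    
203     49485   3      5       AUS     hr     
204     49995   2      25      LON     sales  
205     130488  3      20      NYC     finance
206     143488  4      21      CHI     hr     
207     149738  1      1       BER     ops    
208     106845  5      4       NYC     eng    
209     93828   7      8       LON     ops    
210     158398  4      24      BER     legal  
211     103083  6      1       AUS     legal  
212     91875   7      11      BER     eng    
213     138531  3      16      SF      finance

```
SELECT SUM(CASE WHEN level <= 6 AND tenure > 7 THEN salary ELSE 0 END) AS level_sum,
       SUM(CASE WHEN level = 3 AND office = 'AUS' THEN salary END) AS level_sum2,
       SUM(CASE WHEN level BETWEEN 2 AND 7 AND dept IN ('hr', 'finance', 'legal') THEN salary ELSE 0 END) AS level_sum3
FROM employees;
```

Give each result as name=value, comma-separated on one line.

level_sum=926069, level_sum2=49485, level_sum3=798195

[level_sum: level <= 6 AND tenure > 7]
emp_id=200: ✓ → 74722
emp_id=201: ✓ → 135043
emp_id=202: ✓ → 95404
emp_id=203: ✗
emp_id=204: ✓ → 49995
emp_id=205: ✓ → 130488
emp_id=206: ✓ → 143488
emp_id=207: ✗
emp_id=208: ✗
emp_id=209: ✗
emp_id=210: ✓ → 158398
emp_id=211: ✗
emp_id=212: ✗
emp_id=213: ✓ → 138531
level_sum = 74722 + 135043 + 95404 + 49995 + 130488 + 143488 + 158398 + 138531 = 926069
—
[level_sum2: level = 3 AND office = 'AUS']
emp_id=200: ✗
emp_id=201: ✗
emp_id=202: ✗
emp_id=203: ✓ → 49485
emp_id=204: ✗
emp_id=205: ✗
emp_id=206: ✗
emp_id=207: ✗
emp_id=208: ✗
emp_id=209: ✗
emp_id=210: ✗
emp_id=211: ✗
emp_id=212: ✗
emp_id=213: ✗
level_sum2 = 49485
—
[level_sum3: level BETWEEN 2 AND 7 AND dept IN ('hr', 'finance', 'legal')]
emp_id=200: ✓ → 74722
emp_id=201: ✗
emp_id=202: ✗
emp_id=203: ✓ → 49485
emp_id=204: ✗
emp_id=205: ✓ → 130488
emp_id=206: ✓ → 143488
emp_id=207: ✗
emp_id=208: ✗
emp_id=209: ✗
emp_id=210: ✓ → 158398
emp_id=211: ✓ → 103083
emp_id=212: ✗
emp_id=213: ✓ → 138531
level_sum3 = 74722 + 49485 + 130488 + 143488 + 158398 + 103083 + 138531 = 798195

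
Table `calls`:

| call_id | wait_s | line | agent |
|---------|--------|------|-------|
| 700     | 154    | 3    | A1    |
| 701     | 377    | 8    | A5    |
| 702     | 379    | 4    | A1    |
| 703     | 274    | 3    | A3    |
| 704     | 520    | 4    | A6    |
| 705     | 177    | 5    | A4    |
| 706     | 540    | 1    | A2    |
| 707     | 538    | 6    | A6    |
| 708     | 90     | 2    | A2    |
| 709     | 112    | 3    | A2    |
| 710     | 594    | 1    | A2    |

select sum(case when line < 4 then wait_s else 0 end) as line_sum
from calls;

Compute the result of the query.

call_id=700: ✓ → 154
call_id=701: ✗
call_id=702: ✗
call_id=703: ✓ → 274
call_id=704: ✗
call_id=705: ✗
call_id=706: ✓ → 540
call_id=707: ✗
call_id=708: ✓ → 90
call_id=709: ✓ → 112
call_id=710: ✓ → 594
line_sum = 154 + 274 + 540 + 90 + 112 + 594 = 1764

1764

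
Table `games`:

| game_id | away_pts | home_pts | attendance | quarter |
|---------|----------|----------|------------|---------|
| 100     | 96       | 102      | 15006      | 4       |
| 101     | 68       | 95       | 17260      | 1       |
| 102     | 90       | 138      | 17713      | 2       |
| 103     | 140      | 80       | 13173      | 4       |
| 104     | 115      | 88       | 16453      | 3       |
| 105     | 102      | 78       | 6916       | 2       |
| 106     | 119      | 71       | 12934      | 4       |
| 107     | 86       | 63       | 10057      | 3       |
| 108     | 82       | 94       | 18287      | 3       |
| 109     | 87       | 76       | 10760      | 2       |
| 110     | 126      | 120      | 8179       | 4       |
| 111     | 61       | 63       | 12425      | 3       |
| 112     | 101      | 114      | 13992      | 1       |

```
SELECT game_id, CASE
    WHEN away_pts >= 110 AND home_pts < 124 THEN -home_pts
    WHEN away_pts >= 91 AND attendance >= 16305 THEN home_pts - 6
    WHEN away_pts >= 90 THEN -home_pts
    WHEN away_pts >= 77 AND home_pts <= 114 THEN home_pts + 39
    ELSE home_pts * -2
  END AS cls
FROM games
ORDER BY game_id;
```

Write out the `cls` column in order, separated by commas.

-102, -190, -138, -80, -88, -78, -71, 102, 133, 115, -120, -126, -114

game_id=100: away_pts >= 90 → -102
game_id=101: ELSE → -190
game_id=102: away_pts >= 90 → -138
game_id=103: away_pts >= 110 AND home_pts < 124 → -80
game_id=104: away_pts >= 110 AND home_pts < 124 → -88
game_id=105: away_pts >= 90 → -78
game_id=106: away_pts >= 110 AND home_pts < 124 → -71
game_id=107: away_pts >= 77 AND home_pts <= 114 → 102
game_id=108: away_pts >= 77 AND home_pts <= 114 → 133
game_id=109: away_pts >= 77 AND home_pts <= 114 → 115
game_id=110: away_pts >= 110 AND home_pts < 124 → -120
game_id=111: ELSE → -126
game_id=112: away_pts >= 90 → -114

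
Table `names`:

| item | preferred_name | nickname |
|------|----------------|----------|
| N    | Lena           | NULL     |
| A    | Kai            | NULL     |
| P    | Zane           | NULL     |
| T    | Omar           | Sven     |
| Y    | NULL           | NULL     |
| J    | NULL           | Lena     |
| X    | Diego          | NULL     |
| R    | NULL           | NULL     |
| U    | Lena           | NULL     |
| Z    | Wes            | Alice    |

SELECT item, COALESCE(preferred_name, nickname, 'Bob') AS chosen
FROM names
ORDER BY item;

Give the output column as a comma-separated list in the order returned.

item=A: preferred_name=Kai → Kai
item=J: preferred_name=NULL, nickname=Lena → Lena
item=N: preferred_name=Lena → Lena
item=P: preferred_name=Zane → Zane
item=R: preferred_name=NULL, nickname=NULL, → literal Bob → Bob
item=T: preferred_name=Omar → Omar
item=U: preferred_name=Lena → Lena
item=X: preferred_name=Diego → Diego
item=Y: preferred_name=NULL, nickname=NULL, → literal Bob → Bob
item=Z: preferred_name=Wes → Wes

Kai, Lena, Lena, Zane, Bob, Omar, Lena, Diego, Bob, Wes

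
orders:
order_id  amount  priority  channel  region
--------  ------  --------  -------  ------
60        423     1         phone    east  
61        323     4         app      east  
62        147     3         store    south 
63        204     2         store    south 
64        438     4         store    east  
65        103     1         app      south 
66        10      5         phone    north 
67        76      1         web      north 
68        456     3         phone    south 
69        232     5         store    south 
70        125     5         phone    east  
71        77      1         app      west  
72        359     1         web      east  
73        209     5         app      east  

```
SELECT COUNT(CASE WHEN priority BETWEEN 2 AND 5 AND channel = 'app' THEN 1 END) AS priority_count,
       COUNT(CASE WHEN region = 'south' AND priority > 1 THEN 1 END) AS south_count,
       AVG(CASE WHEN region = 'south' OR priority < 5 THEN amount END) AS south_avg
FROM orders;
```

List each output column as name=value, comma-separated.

[priority_count: priority BETWEEN 2 AND 5 AND channel = 'app']
order_id=60: ✗
order_id=61: ✓ → 1
order_id=62: ✗
order_id=63: ✗
order_id=64: ✗
order_id=65: ✗
order_id=66: ✗
order_id=67: ✗
order_id=68: ✗
order_id=69: ✗
order_id=70: ✗
order_id=71: ✗
order_id=72: ✗
order_id=73: ✓ → 1
priority_count = COUNT(1, 1) = 2
—
[south_count: region = 'south' AND priority > 1]
order_id=60: ✗
order_id=61: ✗
order_id=62: ✓ → 1
order_id=63: ✓ → 1
order_id=64: ✗
order_id=65: ✗
order_id=66: ✗
order_id=67: ✗
order_id=68: ✓ → 1
order_id=69: ✓ → 1
order_id=70: ✗
order_id=71: ✗
order_id=72: ✗
order_id=73: ✗
south_count = COUNT(1, 1, 1, 1) = 4
—
[south_avg: region = 'south' OR priority < 5]
order_id=60: ✓ → 423
order_id=61: ✓ → 323
order_id=62: ✓ → 147
order_id=63: ✓ → 204
order_id=64: ✓ → 438
order_id=65: ✓ → 103
order_id=66: ✗
order_id=67: ✓ → 76
order_id=68: ✓ → 456
order_id=69: ✓ → 232
order_id=70: ✗
order_id=71: ✓ → 77
order_id=72: ✓ → 359
order_id=73: ✗
south_avg = (423 + 323 + 147 + 204 + 438 + 103 + 76 + 456 + 232 + 77 + 359) / 11 = 258

priority_count=2, south_count=4, south_avg=258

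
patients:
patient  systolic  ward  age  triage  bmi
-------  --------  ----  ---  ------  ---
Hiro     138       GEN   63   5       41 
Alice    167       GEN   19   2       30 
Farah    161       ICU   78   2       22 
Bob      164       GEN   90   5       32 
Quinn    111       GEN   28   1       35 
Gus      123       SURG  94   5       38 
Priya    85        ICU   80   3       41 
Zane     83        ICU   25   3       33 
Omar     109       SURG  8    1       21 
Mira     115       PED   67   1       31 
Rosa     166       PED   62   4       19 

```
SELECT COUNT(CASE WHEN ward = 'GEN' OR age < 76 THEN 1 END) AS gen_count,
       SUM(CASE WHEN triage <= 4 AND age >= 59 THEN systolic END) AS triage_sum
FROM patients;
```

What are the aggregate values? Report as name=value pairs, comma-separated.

[gen_count: ward = 'GEN' OR age < 76]
patient=Hiro: ✓ → 1
patient=Alice: ✓ → 1
patient=Farah: ✗
patient=Bob: ✓ → 1
patient=Quinn: ✓ → 1
patient=Gus: ✗
patient=Priya: ✗
patient=Zane: ✓ → 1
patient=Omar: ✓ → 1
patient=Mira: ✓ → 1
patient=Rosa: ✓ → 1
gen_count = COUNT(1, 1, 1, 1, 1, 1, 1, 1) = 8
—
[triage_sum: triage <= 4 AND age >= 59]
patient=Hiro: ✗
patient=Alice: ✗
patient=Farah: ✓ → 161
patient=Bob: ✗
patient=Quinn: ✗
patient=Gus: ✗
patient=Priya: ✓ → 85
patient=Zane: ✗
patient=Omar: ✗
patient=Mira: ✓ → 115
patient=Rosa: ✓ → 166
triage_sum = 161 + 85 + 115 + 166 = 527

gen_count=8, triage_sum=527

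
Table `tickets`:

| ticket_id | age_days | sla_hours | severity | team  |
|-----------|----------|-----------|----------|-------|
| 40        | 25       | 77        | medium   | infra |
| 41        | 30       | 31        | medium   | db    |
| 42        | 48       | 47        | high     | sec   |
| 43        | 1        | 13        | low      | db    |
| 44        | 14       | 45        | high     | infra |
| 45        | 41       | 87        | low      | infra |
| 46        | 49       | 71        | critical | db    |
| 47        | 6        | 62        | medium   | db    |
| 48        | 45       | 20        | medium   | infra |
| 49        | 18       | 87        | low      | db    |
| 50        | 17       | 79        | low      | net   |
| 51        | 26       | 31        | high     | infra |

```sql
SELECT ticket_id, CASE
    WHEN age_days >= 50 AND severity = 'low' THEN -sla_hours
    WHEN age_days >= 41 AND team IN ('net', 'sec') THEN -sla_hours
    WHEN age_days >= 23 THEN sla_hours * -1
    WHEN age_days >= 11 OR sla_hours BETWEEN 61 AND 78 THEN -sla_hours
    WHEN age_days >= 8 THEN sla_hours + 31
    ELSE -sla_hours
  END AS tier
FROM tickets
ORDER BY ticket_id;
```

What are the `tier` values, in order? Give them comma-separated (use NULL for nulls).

ticket_id=40: age_days >= 23 → -77
ticket_id=41: age_days >= 23 → -31
ticket_id=42: age_days >= 41 AND team IN ('net', 'sec') → -47
ticket_id=43: ELSE → -13
ticket_id=44: age_days >= 11 OR sla_hours BETWEEN 61 AND 78 → -45
ticket_id=45: age_days >= 23 → -87
ticket_id=46: age_days >= 23 → -71
ticket_id=47: age_days >= 11 OR sla_hours BETWEEN 61 AND 78 → -62
ticket_id=48: age_days >= 23 → -20
ticket_id=49: age_days >= 11 OR sla_hours BETWEEN 61 AND 78 → -87
ticket_id=50: age_days >= 11 OR sla_hours BETWEEN 61 AND 78 → -79
ticket_id=51: age_days >= 23 → -31

-77, -31, -47, -13, -45, -87, -71, -62, -20, -87, -79, -31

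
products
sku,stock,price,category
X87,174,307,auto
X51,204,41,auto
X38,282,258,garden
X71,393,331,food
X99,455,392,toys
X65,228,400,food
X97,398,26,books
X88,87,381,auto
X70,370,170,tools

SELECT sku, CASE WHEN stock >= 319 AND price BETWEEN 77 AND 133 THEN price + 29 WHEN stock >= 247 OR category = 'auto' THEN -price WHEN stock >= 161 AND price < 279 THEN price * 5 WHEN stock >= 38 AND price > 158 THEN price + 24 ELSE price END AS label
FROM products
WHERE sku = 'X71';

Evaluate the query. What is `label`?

-331

sku = X71: stock=393, price=331, category=food.
stock >= 319 AND price BETWEEN 77 AND 133 → false
stock >= 247 OR category = 'auto' → true → -331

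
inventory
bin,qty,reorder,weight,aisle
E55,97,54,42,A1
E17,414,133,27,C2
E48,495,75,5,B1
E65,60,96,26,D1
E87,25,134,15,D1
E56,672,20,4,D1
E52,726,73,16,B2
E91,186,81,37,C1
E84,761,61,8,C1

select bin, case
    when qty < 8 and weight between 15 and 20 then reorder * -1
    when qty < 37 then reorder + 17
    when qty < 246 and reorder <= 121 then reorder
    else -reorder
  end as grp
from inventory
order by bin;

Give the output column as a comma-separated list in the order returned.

bin=E17: ELSE → -133
bin=E48: ELSE → -75
bin=E52: ELSE → -73
bin=E55: qty < 246 and reorder <= 121 → 54
bin=E56: ELSE → -20
bin=E65: qty < 246 and reorder <= 121 → 96
bin=E84: ELSE → -61
bin=E87: qty < 37 → 151
bin=E91: qty < 246 and reorder <= 121 → 81

-133, -75, -73, 54, -20, 96, -61, 151, 81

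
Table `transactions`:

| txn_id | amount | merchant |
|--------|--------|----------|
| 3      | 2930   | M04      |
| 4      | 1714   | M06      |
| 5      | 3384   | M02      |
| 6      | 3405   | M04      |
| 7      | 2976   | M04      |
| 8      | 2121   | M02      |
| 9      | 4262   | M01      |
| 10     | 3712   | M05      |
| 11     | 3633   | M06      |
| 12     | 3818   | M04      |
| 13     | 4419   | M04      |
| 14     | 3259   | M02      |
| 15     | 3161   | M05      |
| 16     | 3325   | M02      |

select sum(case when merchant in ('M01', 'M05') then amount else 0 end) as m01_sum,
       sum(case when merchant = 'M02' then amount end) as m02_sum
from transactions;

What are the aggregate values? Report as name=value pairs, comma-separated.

m01_sum=11135, m02_sum=12089

[m01_sum: merchant in ('M01', 'M05')]
txn_id=3: ✗
txn_id=4: ✗
txn_id=5: ✗
txn_id=6: ✗
txn_id=7: ✗
txn_id=8: ✗
txn_id=9: ✓ → 4262
txn_id=10: ✓ → 3712
txn_id=11: ✗
txn_id=12: ✗
txn_id=13: ✗
txn_id=14: ✗
txn_id=15: ✓ → 3161
txn_id=16: ✗
m01_sum = 4262 + 3712 + 3161 = 11135
—
[m02_sum: merchant = 'M02']
txn_id=3: ✗
txn_id=4: ✗
txn_id=5: ✓ → 3384
txn_id=6: ✗
txn_id=7: ✗
txn_id=8: ✓ → 2121
txn_id=9: ✗
txn_id=10: ✗
txn_id=11: ✗
txn_id=12: ✗
txn_id=13: ✗
txn_id=14: ✓ → 3259
txn_id=15: ✗
txn_id=16: ✓ → 3325
m02_sum = 3384 + 2121 + 3259 + 3325 = 12089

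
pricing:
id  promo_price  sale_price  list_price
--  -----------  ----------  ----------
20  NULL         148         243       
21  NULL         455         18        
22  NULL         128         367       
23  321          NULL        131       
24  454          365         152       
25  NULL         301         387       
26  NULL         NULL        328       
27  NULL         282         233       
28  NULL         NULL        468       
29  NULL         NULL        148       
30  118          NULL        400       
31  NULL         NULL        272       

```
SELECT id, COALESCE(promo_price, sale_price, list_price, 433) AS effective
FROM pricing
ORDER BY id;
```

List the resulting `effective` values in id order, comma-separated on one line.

148, 455, 128, 321, 454, 301, 328, 282, 468, 148, 118, 272

id=20: promo_price=NULL, sale_price=148 → 148
id=21: promo_price=NULL, sale_price=455 → 455
id=22: promo_price=NULL, sale_price=128 → 128
id=23: promo_price=321 → 321
id=24: promo_price=454 → 454
id=25: promo_price=NULL, sale_price=301 → 301
id=26: promo_price=NULL, sale_price=NULL, list_price=328 → 328
id=27: promo_price=NULL, sale_price=282 → 282
id=28: promo_price=NULL, sale_price=NULL, list_price=468 → 468
id=29: promo_price=NULL, sale_price=NULL, list_price=148 → 148
id=30: promo_price=118 → 118
id=31: promo_price=NULL, sale_price=NULL, list_price=272 → 272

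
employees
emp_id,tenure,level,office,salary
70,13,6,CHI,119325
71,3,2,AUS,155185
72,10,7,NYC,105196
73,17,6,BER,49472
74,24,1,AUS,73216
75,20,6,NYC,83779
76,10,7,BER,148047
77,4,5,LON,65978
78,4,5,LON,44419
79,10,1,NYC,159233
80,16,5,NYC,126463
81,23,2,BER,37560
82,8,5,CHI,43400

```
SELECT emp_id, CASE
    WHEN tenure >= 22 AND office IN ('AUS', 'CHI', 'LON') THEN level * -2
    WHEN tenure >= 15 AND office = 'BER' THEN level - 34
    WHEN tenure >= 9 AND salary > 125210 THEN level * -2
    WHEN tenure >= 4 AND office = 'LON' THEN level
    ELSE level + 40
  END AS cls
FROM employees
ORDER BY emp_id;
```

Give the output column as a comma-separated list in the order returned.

46, 42, 47, -28, -2, 46, -14, 5, 5, -2, -10, -32, 45

emp_id=70: ELSE → 46
emp_id=71: ELSE → 42
emp_id=72: ELSE → 47
emp_id=73: tenure >= 15 AND office = 'BER' → -28
emp_id=74: tenure >= 22 AND office IN ('AUS', 'CHI', 'LON') → -2
emp_id=75: ELSE → 46
emp_id=76: tenure >= 9 AND salary > 125210 → -14
emp_id=77: tenure >= 4 AND office = 'LON' → 5
emp_id=78: tenure >= 4 AND office = 'LON' → 5
emp_id=79: tenure >= 9 AND salary > 125210 → -2
emp_id=80: tenure >= 9 AND salary > 125210 → -10
emp_id=81: tenure >= 15 AND office = 'BER' → -32
emp_id=82: ELSE → 45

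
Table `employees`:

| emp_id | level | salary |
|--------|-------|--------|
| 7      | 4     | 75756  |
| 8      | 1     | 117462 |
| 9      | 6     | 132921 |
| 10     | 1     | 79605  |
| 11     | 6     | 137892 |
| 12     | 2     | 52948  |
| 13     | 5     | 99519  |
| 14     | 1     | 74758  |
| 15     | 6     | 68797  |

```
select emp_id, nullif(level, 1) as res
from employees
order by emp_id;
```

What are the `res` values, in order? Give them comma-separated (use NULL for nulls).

emp_id=7: level=4 vs 1: differ → 4
emp_id=8: level=1 vs 1: equal → NULL
emp_id=9: level=6 vs 1: differ → 6
emp_id=10: level=1 vs 1: equal → NULL
emp_id=11: level=6 vs 1: differ → 6
emp_id=12: level=2 vs 1: differ → 2
emp_id=13: level=5 vs 1: differ → 5
emp_id=14: level=1 vs 1: equal → NULL
emp_id=15: level=6 vs 1: differ → 6

4, NULL, 6, NULL, 6, 2, 5, NULL, 6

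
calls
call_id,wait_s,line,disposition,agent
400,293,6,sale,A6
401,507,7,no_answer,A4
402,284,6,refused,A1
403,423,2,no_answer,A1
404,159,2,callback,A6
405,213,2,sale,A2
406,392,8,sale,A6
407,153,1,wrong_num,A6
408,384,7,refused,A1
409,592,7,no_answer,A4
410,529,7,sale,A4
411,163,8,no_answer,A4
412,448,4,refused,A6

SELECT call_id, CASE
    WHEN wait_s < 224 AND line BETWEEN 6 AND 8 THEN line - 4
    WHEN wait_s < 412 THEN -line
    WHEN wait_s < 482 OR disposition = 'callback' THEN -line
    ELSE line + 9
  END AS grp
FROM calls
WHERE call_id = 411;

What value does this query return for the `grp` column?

call_id = 411: wait_s=163, line=8, disposition=no_answer, agent=A4.
wait_s < 224 AND line BETWEEN 6 AND 8 → true → 4

4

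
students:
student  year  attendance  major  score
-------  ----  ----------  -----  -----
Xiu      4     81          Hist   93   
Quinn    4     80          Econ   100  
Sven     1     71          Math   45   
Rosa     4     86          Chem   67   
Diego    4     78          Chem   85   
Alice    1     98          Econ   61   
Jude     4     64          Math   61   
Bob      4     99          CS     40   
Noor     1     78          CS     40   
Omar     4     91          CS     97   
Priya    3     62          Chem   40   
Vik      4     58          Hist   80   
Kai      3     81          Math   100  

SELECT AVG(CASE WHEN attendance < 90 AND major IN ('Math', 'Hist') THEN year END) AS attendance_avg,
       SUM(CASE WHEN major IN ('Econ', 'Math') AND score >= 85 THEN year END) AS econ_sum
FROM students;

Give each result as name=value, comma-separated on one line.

[attendance_avg: attendance < 90 AND major IN ('Math', 'Hist')]
student=Xiu: ✓ → 4
student=Quinn: ✗
student=Sven: ✓ → 1
student=Rosa: ✗
student=Diego: ✗
student=Alice: ✗
student=Jude: ✓ → 4
student=Bob: ✗
student=Noor: ✗
student=Omar: ✗
student=Priya: ✗
student=Vik: ✓ → 4
student=Kai: ✓ → 3
attendance_avg = (4 + 1 + 4 + 4 + 3) / 5 = 3.2
—
[econ_sum: major IN ('Econ', 'Math') AND score >= 85]
student=Xiu: ✗
student=Quinn: ✓ → 4
student=Sven: ✗
student=Rosa: ✗
student=Diego: ✗
student=Alice: ✗
student=Jude: ✗
student=Bob: ✗
student=Noor: ✗
student=Omar: ✗
student=Priya: ✗
student=Vik: ✗
student=Kai: ✓ → 3
econ_sum = 4 + 3 = 7

attendance_avg=3.2, econ_sum=7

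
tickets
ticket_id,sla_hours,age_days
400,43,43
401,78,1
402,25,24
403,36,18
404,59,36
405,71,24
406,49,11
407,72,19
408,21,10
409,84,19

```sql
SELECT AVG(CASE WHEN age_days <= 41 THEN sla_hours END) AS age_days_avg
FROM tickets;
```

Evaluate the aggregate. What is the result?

ticket_id=400: ✗
ticket_id=401: ✓ → 78
ticket_id=402: ✓ → 25
ticket_id=403: ✓ → 36
ticket_id=404: ✓ → 59
ticket_id=405: ✓ → 71
ticket_id=406: ✓ → 49
ticket_id=407: ✓ → 72
ticket_id=408: ✓ → 21
ticket_id=409: ✓ → 84
age_days_avg = (78 + 25 + 36 + 59 + 71 + 49 + 72 + 21 + 84) / 9 = 55

55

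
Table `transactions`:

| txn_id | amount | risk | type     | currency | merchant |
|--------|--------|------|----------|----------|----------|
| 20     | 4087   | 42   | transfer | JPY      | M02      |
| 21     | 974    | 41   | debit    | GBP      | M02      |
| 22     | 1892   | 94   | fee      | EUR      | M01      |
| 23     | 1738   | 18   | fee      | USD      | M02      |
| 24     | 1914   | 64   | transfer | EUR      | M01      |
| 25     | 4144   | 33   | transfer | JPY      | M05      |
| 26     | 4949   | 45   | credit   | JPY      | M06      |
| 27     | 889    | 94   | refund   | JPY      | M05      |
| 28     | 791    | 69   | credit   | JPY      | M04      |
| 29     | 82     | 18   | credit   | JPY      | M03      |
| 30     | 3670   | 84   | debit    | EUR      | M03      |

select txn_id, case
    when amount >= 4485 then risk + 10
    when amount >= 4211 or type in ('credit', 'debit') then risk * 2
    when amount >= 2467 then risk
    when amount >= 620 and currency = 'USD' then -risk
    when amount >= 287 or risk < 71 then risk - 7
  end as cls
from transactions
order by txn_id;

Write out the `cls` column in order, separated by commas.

42, 82, 87, -18, 57, 33, 55, 87, 138, 36, 168

txn_id=20: amount >= 2467 → 42
txn_id=21: amount >= 4211 or type in ('credit', 'debit') → 82
txn_id=22: amount >= 287 or risk < 71 → 87
txn_id=23: amount >= 620 and currency = 'USD' → -18
txn_id=24: amount >= 287 or risk < 71 → 57
txn_id=25: amount >= 2467 → 33
txn_id=26: amount >= 4485 → 55
txn_id=27: amount >= 287 or risk < 71 → 87
txn_id=28: amount >= 4211 or type in ('credit', 'debit') → 138
txn_id=29: amount >= 4211 or type in ('credit', 'debit') → 36
txn_id=30: amount >= 4211 or type in ('credit', 'debit') → 168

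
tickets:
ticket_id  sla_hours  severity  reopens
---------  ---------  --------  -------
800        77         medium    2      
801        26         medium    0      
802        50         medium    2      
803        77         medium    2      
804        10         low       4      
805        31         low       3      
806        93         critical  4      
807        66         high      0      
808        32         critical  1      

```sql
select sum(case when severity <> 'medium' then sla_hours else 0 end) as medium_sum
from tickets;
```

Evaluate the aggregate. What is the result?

ticket_id=800: ✗
ticket_id=801: ✗
ticket_id=802: ✗
ticket_id=803: ✗
ticket_id=804: ✓ → 10
ticket_id=805: ✓ → 31
ticket_id=806: ✓ → 93
ticket_id=807: ✓ → 66
ticket_id=808: ✓ → 32
medium_sum = 10 + 31 + 93 + 66 + 32 = 232

232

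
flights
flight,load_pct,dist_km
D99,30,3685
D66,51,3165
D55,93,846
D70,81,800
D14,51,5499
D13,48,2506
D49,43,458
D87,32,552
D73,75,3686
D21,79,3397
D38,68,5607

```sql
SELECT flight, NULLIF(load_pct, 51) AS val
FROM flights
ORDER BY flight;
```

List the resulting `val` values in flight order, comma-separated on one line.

flight=D13: load_pct=48 vs 51: differ → 48
flight=D14: load_pct=51 vs 51: equal → NULL
flight=D21: load_pct=79 vs 51: differ → 79
flight=D38: load_pct=68 vs 51: differ → 68
flight=D49: load_pct=43 vs 51: differ → 43
flight=D55: load_pct=93 vs 51: differ → 93
flight=D66: load_pct=51 vs 51: equal → NULL
flight=D70: load_pct=81 vs 51: differ → 81
flight=D73: load_pct=75 vs 51: differ → 75
flight=D87: load_pct=32 vs 51: differ → 32
flight=D99: load_pct=30 vs 51: differ → 30

48, NULL, 79, 68, 43, 93, NULL, 81, 75, 32, 30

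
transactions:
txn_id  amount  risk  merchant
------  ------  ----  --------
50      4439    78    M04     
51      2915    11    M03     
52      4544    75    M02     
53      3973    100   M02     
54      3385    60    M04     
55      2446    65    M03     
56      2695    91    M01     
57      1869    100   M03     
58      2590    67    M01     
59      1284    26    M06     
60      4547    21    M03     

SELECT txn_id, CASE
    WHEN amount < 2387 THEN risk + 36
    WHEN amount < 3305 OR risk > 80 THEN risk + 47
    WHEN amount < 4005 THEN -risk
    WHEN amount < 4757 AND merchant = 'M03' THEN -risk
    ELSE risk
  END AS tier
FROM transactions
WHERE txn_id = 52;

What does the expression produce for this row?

75

txn_id = 52: amount=4544, risk=75, merchant=M02.
amount < 2387 → false
amount < 3305 OR risk > 80 → false
amount < 4005 → false
amount < 4757 AND merchant = 'M03' → false
No prior WHEN matched → ELSE → 75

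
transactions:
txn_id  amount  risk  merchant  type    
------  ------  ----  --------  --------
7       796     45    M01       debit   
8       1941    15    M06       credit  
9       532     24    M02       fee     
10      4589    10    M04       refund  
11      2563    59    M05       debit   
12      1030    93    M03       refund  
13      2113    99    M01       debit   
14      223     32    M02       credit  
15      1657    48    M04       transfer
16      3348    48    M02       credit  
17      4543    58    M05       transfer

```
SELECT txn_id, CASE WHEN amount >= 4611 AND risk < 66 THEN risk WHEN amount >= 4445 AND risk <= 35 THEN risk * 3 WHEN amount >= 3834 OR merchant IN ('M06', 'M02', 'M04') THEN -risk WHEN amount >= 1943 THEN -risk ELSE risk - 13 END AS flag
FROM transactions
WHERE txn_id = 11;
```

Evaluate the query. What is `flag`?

txn_id = 11: amount=2563, risk=59, merchant=M05, type=debit.
amount >= 4611 AND risk < 66 → false
amount >= 4445 AND risk <= 35 → false
amount >= 3834 OR merchant IN ('M06', 'M02', 'M04') → false
amount >= 1943 → true → -59

-59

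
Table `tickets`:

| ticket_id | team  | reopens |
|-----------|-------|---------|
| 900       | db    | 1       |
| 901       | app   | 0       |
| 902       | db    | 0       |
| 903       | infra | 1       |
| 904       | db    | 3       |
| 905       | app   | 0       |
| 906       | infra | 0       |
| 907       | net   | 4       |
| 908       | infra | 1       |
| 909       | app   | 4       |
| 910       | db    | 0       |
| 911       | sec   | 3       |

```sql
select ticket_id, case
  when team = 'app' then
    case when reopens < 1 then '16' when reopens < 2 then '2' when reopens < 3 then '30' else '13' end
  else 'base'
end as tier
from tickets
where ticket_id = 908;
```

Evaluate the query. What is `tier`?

base

ticket_id = 908: team=infra, reopens=1.
team='infra' → outer ELSE → base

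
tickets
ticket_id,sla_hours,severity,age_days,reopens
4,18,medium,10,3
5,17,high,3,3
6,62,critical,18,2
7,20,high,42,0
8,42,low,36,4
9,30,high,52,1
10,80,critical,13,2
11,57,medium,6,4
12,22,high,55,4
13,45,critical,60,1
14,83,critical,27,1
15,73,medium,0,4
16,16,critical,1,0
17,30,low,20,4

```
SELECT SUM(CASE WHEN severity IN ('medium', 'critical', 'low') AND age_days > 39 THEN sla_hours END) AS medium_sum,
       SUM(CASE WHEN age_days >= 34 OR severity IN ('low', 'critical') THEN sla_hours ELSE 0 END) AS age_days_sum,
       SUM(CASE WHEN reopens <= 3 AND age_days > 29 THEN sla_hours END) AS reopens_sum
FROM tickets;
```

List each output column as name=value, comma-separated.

medium_sum=45, age_days_sum=430, reopens_sum=95

[medium_sum: severity IN ('medium', 'critical', 'low') AND age_days > 39]
ticket_id=4: ✗
ticket_id=5: ✗
ticket_id=6: ✗
ticket_id=7: ✗
ticket_id=8: ✗
ticket_id=9: ✗
ticket_id=10: ✗
ticket_id=11: ✗
ticket_id=12: ✗
ticket_id=13: ✓ → 45
ticket_id=14: ✗
ticket_id=15: ✗
ticket_id=16: ✗
ticket_id=17: ✗
medium_sum = 45
—
[age_days_sum: age_days >= 34 OR severity IN ('low', 'critical')]
ticket_id=4: ✗
ticket_id=5: ✗
ticket_id=6: ✓ → 62
ticket_id=7: ✓ → 20
ticket_id=8: ✓ → 42
ticket_id=9: ✓ → 30
ticket_id=10: ✓ → 80
ticket_id=11: ✗
ticket_id=12: ✓ → 22
ticket_id=13: ✓ → 45
ticket_id=14: ✓ → 83
ticket_id=15: ✗
ticket_id=16: ✓ → 16
ticket_id=17: ✓ → 30
age_days_sum = 62 + 20 + 42 + 30 + 80 + 22 + 45 + 83 + 16 + 30 = 430
—
[reopens_sum: reopens <= 3 AND age_days > 29]
ticket_id=4: ✗
ticket_id=5: ✗
ticket_id=6: ✗
ticket_id=7: ✓ → 20
ticket_id=8: ✗
ticket_id=9: ✓ → 30
ticket_id=10: ✗
ticket_id=11: ✗
ticket_id=12: ✗
ticket_id=13: ✓ → 45
ticket_id=14: ✗
ticket_id=15: ✗
ticket_id=16: ✗
ticket_id=17: ✗
reopens_sum = 20 + 30 + 45 = 95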